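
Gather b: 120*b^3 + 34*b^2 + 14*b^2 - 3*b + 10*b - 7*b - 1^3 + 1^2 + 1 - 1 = 120*b^3 + 48*b^2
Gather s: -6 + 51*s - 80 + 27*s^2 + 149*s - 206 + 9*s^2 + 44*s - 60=36*s^2 + 244*s - 352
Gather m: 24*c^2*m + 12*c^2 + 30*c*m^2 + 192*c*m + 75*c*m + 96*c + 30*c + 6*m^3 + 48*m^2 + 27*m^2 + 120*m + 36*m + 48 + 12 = 12*c^2 + 126*c + 6*m^3 + m^2*(30*c + 75) + m*(24*c^2 + 267*c + 156) + 60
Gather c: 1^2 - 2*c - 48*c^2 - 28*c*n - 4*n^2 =-48*c^2 + c*(-28*n - 2) - 4*n^2 + 1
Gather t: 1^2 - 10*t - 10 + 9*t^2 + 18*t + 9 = 9*t^2 + 8*t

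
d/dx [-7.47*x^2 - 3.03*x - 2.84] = -14.94*x - 3.03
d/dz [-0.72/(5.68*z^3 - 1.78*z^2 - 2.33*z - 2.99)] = (12.2688*z^2 - 2.5632*z - 1.6776)/(-5.68*z^3 + 1.78*z^2 + 2.33*z + 2.99)^2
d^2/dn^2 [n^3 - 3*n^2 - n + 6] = 6*n - 6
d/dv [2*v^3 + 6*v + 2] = 6*v^2 + 6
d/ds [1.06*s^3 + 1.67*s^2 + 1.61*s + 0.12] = 3.18*s^2 + 3.34*s + 1.61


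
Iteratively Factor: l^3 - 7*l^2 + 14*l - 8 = (l - 1)*(l^2 - 6*l + 8) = (l - 2)*(l - 1)*(l - 4)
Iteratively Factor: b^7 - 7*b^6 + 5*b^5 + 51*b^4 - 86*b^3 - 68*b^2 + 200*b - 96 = (b - 4)*(b^6 - 3*b^5 - 7*b^4 + 23*b^3 + 6*b^2 - 44*b + 24) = (b - 4)*(b - 1)*(b^5 - 2*b^4 - 9*b^3 + 14*b^2 + 20*b - 24) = (b - 4)*(b - 2)*(b - 1)*(b^4 - 9*b^2 - 4*b + 12) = (b - 4)*(b - 2)*(b - 1)^2*(b^3 + b^2 - 8*b - 12) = (b - 4)*(b - 3)*(b - 2)*(b - 1)^2*(b^2 + 4*b + 4) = (b - 4)*(b - 3)*(b - 2)*(b - 1)^2*(b + 2)*(b + 2)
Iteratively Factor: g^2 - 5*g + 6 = (g - 3)*(g - 2)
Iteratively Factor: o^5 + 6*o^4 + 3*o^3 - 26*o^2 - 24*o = (o + 4)*(o^4 + 2*o^3 - 5*o^2 - 6*o) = o*(o + 4)*(o^3 + 2*o^2 - 5*o - 6) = o*(o + 3)*(o + 4)*(o^2 - o - 2) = o*(o + 1)*(o + 3)*(o + 4)*(o - 2)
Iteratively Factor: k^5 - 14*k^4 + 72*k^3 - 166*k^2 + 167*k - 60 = (k - 3)*(k^4 - 11*k^3 + 39*k^2 - 49*k + 20) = (k - 4)*(k - 3)*(k^3 - 7*k^2 + 11*k - 5) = (k - 5)*(k - 4)*(k - 3)*(k^2 - 2*k + 1) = (k - 5)*(k - 4)*(k - 3)*(k - 1)*(k - 1)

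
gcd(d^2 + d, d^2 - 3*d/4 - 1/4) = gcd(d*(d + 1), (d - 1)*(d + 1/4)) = 1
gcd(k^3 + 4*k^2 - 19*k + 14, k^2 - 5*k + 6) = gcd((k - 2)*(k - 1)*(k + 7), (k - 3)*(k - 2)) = k - 2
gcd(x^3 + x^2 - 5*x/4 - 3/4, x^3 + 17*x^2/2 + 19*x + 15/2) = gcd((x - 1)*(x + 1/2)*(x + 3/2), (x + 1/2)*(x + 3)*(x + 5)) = x + 1/2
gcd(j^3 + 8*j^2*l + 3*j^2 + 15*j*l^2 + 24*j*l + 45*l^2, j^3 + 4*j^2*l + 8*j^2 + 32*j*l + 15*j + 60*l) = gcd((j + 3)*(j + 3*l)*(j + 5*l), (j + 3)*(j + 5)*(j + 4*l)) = j + 3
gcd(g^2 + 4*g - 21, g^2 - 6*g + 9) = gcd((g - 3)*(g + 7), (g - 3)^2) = g - 3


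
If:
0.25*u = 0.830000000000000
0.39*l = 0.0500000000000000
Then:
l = 0.13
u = 3.32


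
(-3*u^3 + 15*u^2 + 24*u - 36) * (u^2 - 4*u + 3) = -3*u^5 + 27*u^4 - 45*u^3 - 87*u^2 + 216*u - 108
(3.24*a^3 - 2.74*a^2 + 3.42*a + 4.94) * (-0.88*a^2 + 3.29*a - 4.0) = -2.8512*a^5 + 13.0708*a^4 - 24.9842*a^3 + 17.8646*a^2 + 2.5726*a - 19.76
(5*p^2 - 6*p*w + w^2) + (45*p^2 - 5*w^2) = 50*p^2 - 6*p*w - 4*w^2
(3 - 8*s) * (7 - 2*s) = 16*s^2 - 62*s + 21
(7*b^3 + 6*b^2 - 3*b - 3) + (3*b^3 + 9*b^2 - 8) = 10*b^3 + 15*b^2 - 3*b - 11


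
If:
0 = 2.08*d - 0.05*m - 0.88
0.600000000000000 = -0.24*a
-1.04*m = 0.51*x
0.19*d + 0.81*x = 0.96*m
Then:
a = -2.50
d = 0.42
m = 0.03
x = -0.06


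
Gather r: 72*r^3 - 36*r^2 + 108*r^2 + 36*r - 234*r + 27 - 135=72*r^3 + 72*r^2 - 198*r - 108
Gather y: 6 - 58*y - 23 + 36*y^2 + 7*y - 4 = 36*y^2 - 51*y - 21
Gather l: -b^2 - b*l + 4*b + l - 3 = -b^2 + 4*b + l*(1 - b) - 3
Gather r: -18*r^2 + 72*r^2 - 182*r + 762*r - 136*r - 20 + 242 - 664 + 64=54*r^2 + 444*r - 378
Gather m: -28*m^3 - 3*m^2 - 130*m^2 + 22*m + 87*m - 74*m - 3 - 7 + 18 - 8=-28*m^3 - 133*m^2 + 35*m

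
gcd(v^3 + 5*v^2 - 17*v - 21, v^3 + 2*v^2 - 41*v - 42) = v^2 + 8*v + 7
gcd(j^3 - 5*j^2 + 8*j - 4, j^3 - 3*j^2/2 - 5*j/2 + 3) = j^2 - 3*j + 2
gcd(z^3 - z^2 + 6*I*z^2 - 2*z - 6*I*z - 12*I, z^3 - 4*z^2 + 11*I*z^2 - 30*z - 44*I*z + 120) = z + 6*I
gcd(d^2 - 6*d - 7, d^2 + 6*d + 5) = d + 1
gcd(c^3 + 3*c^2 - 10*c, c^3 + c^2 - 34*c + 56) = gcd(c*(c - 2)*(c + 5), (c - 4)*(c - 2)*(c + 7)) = c - 2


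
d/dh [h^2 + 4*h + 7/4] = 2*h + 4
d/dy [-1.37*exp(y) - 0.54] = -1.37*exp(y)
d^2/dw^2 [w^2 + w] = 2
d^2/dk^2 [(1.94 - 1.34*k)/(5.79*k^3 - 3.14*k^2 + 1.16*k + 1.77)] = (-269.533764*k^5 + 926.613072*k^4 - 572.7496*k^3 + 357.737304*k^2 - 206.37246*k + 32.287768)/(194.104539*k^9 - 315.797022*k^8 + 287.92512*k^7 + 20.516851*k^6 - 135.393492*k^5 + 111.007092*k^4 + 17.297081*k^3 - 22.366782*k^2 + 10.902492*k + 5.545233)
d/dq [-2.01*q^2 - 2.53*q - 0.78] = -4.02*q - 2.53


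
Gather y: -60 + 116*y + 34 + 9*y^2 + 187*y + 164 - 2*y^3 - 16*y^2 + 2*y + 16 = -2*y^3 - 7*y^2 + 305*y + 154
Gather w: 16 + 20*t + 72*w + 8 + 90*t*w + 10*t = 30*t + w*(90*t + 72) + 24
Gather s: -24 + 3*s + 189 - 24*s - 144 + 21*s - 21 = 0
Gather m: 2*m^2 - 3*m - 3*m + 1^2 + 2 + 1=2*m^2 - 6*m + 4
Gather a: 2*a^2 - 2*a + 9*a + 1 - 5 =2*a^2 + 7*a - 4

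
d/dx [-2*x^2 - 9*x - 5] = -4*x - 9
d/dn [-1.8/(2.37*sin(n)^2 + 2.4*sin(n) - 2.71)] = (8.532*sin(n) + 4.32)*cos(n)/(2.37*sin(n)^2 + 2.4*sin(n) - 2.71)^2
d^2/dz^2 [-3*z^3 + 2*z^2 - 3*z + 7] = 4 - 18*z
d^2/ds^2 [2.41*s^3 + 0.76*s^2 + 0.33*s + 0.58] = 14.46*s + 1.52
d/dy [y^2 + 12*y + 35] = 2*y + 12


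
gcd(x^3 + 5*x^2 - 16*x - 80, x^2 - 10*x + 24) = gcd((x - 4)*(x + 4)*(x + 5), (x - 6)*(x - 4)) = x - 4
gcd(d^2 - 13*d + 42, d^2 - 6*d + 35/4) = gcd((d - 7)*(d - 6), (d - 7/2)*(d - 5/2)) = 1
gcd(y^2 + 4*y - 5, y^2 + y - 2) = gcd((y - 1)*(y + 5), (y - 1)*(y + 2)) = y - 1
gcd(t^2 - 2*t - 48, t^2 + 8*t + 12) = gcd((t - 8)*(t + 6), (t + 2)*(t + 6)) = t + 6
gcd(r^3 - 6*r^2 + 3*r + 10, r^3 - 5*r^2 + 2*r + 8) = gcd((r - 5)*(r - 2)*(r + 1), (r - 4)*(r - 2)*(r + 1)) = r^2 - r - 2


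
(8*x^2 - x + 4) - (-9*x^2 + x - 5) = 17*x^2 - 2*x + 9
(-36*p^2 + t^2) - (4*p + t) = -36*p^2 - 4*p + t^2 - t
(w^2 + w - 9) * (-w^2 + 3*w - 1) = -w^4 + 2*w^3 + 11*w^2 - 28*w + 9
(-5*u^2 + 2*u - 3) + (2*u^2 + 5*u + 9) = -3*u^2 + 7*u + 6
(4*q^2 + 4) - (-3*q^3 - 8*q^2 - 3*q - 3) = 3*q^3 + 12*q^2 + 3*q + 7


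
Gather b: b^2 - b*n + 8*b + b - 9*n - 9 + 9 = b^2 + b*(9 - n) - 9*n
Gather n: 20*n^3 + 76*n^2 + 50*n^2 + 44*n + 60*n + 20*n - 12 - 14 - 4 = 20*n^3 + 126*n^2 + 124*n - 30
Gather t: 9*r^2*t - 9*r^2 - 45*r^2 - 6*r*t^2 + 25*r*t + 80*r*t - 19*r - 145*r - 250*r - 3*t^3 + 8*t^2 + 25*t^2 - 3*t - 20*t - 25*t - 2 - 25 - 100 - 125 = -54*r^2 - 414*r - 3*t^3 + t^2*(33 - 6*r) + t*(9*r^2 + 105*r - 48) - 252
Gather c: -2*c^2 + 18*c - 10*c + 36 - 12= -2*c^2 + 8*c + 24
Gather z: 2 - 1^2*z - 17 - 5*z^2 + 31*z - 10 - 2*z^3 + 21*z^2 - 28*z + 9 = -2*z^3 + 16*z^2 + 2*z - 16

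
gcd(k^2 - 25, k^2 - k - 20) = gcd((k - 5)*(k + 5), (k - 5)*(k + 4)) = k - 5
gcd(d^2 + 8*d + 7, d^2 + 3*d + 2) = d + 1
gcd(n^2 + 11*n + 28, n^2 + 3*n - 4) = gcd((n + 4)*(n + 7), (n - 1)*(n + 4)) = n + 4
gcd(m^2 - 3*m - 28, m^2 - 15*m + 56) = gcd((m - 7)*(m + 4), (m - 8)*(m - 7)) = m - 7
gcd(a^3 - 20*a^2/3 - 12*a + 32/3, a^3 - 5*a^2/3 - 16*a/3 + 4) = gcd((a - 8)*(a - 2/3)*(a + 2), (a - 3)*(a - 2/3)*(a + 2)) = a^2 + 4*a/3 - 4/3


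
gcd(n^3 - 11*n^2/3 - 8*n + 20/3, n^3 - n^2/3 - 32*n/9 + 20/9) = n^2 + 4*n/3 - 4/3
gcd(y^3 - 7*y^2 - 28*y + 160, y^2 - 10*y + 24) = y - 4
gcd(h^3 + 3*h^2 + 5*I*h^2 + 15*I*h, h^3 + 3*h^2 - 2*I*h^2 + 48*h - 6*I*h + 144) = h + 3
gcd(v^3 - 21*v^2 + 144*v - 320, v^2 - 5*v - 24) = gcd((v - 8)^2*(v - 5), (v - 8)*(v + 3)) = v - 8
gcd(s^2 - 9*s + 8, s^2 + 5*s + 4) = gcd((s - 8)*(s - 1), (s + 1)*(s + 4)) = 1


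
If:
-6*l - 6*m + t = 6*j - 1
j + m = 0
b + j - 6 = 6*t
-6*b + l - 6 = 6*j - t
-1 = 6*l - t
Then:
No Solution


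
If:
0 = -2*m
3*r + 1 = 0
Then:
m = 0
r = -1/3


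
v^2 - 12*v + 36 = (v - 6)^2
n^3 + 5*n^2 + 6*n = n*(n + 2)*(n + 3)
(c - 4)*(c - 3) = c^2 - 7*c + 12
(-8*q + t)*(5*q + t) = -40*q^2 - 3*q*t + t^2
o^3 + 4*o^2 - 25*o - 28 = (o - 4)*(o + 1)*(o + 7)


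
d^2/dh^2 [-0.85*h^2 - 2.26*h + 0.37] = -1.70000000000000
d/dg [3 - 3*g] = -3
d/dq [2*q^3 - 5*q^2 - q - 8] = 6*q^2 - 10*q - 1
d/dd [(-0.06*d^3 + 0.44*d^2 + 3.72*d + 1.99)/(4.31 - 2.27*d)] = (0.2724*d^3 - 1.7746*d^2 + 3.7928*d + 20.5505)/(5.1529*d^2 - 19.5674*d + 18.5761)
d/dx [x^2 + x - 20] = 2*x + 1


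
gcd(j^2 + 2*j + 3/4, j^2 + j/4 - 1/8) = j + 1/2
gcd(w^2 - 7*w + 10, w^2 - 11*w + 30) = w - 5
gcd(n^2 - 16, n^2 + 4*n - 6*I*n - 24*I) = n + 4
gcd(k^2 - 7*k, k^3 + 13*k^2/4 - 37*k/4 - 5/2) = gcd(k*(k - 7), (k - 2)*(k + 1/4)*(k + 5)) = 1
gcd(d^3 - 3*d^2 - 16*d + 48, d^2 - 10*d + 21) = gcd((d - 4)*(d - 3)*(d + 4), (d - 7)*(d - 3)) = d - 3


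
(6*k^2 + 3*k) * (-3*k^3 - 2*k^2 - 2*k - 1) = -18*k^5 - 21*k^4 - 18*k^3 - 12*k^2 - 3*k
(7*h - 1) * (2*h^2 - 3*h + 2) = 14*h^3 - 23*h^2 + 17*h - 2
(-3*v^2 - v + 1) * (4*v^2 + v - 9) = -12*v^4 - 7*v^3 + 30*v^2 + 10*v - 9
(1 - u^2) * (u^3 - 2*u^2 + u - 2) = -u^5 + 2*u^4 + u - 2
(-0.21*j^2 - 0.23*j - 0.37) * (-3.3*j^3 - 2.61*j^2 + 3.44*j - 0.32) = 0.693*j^5 + 1.3071*j^4 + 1.0989*j^3 + 0.2417*j^2 - 1.1992*j + 0.1184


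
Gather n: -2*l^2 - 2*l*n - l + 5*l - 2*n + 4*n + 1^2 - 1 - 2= -2*l^2 + 4*l + n*(2 - 2*l) - 2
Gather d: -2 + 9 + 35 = 42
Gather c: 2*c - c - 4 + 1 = c - 3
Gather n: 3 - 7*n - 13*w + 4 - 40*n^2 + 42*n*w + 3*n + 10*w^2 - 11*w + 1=-40*n^2 + n*(42*w - 4) + 10*w^2 - 24*w + 8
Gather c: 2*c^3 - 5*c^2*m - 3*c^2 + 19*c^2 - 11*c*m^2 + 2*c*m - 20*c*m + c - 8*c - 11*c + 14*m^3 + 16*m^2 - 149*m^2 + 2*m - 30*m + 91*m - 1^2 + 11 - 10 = 2*c^3 + c^2*(16 - 5*m) + c*(-11*m^2 - 18*m - 18) + 14*m^3 - 133*m^2 + 63*m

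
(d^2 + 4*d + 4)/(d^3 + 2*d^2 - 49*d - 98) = (d + 2)/(d^2 - 49)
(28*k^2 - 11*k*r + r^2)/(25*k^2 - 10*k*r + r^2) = (28*k^2 - 11*k*r + r^2)/(25*k^2 - 10*k*r + r^2)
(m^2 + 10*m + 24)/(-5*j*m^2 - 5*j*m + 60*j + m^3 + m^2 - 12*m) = (-m - 6)/(5*j*m - 15*j - m^2 + 3*m)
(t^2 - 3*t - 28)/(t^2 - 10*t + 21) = (t + 4)/(t - 3)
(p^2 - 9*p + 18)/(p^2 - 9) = (p - 6)/(p + 3)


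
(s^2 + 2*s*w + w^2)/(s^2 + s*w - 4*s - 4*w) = (s + w)/(s - 4)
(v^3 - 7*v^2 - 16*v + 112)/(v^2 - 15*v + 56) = (v^2 - 16)/(v - 8)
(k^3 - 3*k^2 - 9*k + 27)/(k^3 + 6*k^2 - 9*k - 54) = (k - 3)/(k + 6)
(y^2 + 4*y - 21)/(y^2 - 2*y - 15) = (-y^2 - 4*y + 21)/(-y^2 + 2*y + 15)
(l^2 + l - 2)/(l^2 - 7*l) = (l^2 + l - 2)/(l*(l - 7))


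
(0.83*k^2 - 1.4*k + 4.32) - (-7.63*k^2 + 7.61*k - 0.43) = 8.46*k^2 - 9.01*k + 4.75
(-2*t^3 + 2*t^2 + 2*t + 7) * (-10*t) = 20*t^4 - 20*t^3 - 20*t^2 - 70*t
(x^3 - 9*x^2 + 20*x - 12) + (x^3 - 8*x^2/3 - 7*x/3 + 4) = 2*x^3 - 35*x^2/3 + 53*x/3 - 8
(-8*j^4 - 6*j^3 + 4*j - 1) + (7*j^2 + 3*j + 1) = -8*j^4 - 6*j^3 + 7*j^2 + 7*j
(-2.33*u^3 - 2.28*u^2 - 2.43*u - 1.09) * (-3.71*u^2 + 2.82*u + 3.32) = 8.6443*u^5 + 1.8882*u^4 - 5.1499*u^3 - 10.3783*u^2 - 11.1414*u - 3.6188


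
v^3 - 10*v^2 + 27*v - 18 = (v - 6)*(v - 3)*(v - 1)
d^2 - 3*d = d*(d - 3)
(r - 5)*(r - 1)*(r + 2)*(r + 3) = r^4 - r^3 - 19*r^2 - 11*r + 30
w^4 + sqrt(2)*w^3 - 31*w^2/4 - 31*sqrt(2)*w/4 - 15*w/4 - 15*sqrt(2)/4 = (w - 3)*(w + 1/2)*(w + 5/2)*(w + sqrt(2))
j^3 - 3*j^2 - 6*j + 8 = (j - 4)*(j - 1)*(j + 2)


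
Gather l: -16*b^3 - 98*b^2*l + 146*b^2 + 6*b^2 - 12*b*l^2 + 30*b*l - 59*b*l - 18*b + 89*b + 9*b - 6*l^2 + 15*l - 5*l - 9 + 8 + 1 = -16*b^3 + 152*b^2 + 80*b + l^2*(-12*b - 6) + l*(-98*b^2 - 29*b + 10)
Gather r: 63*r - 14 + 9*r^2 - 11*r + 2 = 9*r^2 + 52*r - 12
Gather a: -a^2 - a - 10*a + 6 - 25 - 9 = -a^2 - 11*a - 28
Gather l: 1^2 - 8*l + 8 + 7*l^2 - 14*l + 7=7*l^2 - 22*l + 16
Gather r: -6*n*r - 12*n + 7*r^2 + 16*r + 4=-12*n + 7*r^2 + r*(16 - 6*n) + 4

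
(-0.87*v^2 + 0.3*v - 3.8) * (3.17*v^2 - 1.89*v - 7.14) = -2.7579*v^4 + 2.5953*v^3 - 6.4012*v^2 + 5.04*v + 27.132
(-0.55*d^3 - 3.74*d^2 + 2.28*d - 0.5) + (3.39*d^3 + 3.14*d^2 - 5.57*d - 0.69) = 2.84*d^3 - 0.6*d^2 - 3.29*d - 1.19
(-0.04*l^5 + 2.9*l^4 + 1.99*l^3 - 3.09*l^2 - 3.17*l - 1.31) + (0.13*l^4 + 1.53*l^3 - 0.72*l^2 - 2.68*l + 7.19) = -0.04*l^5 + 3.03*l^4 + 3.52*l^3 - 3.81*l^2 - 5.85*l + 5.88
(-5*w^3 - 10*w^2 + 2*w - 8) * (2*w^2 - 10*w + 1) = -10*w^5 + 30*w^4 + 99*w^3 - 46*w^2 + 82*w - 8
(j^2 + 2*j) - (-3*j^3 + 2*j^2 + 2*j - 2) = 3*j^3 - j^2 + 2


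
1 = 1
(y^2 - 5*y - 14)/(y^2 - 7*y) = (y + 2)/y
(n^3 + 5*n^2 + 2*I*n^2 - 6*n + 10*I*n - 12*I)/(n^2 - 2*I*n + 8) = (n^2 + 5*n - 6)/(n - 4*I)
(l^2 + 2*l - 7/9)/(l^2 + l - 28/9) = (3*l - 1)/(3*l - 4)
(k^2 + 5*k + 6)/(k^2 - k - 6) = (k + 3)/(k - 3)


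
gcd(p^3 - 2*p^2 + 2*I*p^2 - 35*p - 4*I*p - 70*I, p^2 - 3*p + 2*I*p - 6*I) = p + 2*I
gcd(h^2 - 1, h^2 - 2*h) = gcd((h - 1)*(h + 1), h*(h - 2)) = 1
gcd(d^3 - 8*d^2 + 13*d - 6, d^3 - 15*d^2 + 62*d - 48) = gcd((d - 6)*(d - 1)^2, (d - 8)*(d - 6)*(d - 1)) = d^2 - 7*d + 6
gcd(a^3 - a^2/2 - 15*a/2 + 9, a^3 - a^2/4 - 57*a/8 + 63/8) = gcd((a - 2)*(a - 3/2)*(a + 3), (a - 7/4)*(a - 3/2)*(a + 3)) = a^2 + 3*a/2 - 9/2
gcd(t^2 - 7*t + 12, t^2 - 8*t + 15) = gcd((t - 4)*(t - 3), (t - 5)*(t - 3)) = t - 3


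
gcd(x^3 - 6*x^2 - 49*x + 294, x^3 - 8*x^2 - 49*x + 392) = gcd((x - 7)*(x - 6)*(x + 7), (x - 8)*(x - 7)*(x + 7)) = x^2 - 49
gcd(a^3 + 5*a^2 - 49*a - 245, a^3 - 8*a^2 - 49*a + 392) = a^2 - 49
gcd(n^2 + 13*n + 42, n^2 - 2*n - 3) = 1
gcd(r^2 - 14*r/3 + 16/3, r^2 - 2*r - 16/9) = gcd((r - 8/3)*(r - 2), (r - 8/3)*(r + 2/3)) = r - 8/3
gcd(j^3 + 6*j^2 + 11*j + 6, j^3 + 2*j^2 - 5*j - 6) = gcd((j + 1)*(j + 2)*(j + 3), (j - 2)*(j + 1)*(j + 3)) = j^2 + 4*j + 3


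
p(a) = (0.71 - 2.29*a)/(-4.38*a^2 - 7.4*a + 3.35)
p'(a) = (0.71 - 2.29*a)*(8.76*a + 7.4)/(-4.38*a^2 - 7.4*a + 3.35)^2 - 2.29/(-4.38*a^2 - 7.4*a + 3.35) = (-10.0302*a^2 + 6.2196*a - 2.4175)/(19.1844*a^4 + 64.824*a^3 + 25.414*a^2 - 49.58*a + 11.2225)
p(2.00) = 0.13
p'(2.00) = -0.04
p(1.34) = 0.16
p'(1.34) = -0.06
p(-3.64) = -0.33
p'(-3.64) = -0.21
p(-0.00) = 0.21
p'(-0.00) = -0.22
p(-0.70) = 0.36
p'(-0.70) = -0.29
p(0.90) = 0.20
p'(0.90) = -0.11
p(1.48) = 0.16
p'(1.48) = -0.05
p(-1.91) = 3.38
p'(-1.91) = -22.46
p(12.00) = 0.04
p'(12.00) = -0.00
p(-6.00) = -0.13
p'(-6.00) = -0.03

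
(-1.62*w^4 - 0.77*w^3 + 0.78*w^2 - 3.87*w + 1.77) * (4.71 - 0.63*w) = 1.0206*w^5 - 7.1451*w^4 - 4.1181*w^3 + 6.1119*w^2 - 19.3428*w + 8.3367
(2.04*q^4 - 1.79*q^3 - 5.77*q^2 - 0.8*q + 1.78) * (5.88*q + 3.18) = 11.9952*q^5 - 4.038*q^4 - 39.6198*q^3 - 23.0526*q^2 + 7.9224*q + 5.6604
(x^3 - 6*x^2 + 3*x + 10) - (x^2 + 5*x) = x^3 - 7*x^2 - 2*x + 10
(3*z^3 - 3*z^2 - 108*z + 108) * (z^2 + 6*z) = 3*z^5 + 15*z^4 - 126*z^3 - 540*z^2 + 648*z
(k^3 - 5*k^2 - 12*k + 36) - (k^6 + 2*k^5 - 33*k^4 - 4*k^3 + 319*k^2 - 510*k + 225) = -k^6 - 2*k^5 + 33*k^4 + 5*k^3 - 324*k^2 + 498*k - 189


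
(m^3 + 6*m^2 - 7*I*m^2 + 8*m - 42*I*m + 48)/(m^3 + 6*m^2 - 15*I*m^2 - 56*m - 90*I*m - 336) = (m + I)/(m - 7*I)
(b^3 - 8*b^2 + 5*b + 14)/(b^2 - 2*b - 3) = (b^2 - 9*b + 14)/(b - 3)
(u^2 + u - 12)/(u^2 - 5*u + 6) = (u + 4)/(u - 2)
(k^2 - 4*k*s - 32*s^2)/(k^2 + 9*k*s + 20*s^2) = (k - 8*s)/(k + 5*s)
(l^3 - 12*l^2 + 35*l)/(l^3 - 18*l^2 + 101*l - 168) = l*(l - 5)/(l^2 - 11*l + 24)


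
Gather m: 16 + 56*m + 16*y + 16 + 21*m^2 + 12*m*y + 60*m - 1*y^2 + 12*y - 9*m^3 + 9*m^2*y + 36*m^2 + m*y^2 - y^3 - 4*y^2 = -9*m^3 + m^2*(9*y + 57) + m*(y^2 + 12*y + 116) - y^3 - 5*y^2 + 28*y + 32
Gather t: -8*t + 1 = 1 - 8*t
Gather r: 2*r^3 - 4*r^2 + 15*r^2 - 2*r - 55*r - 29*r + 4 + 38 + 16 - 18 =2*r^3 + 11*r^2 - 86*r + 40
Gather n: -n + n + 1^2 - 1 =0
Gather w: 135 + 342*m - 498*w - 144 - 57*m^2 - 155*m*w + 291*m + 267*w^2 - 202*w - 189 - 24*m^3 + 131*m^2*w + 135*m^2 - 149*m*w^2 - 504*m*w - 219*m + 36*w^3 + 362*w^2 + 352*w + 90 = -24*m^3 + 78*m^2 + 414*m + 36*w^3 + w^2*(629 - 149*m) + w*(131*m^2 - 659*m - 348) - 108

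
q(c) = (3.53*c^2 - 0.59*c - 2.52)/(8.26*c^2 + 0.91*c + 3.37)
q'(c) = (-16.52*c - 0.91)*(3.53*c^2 - 0.59*c - 2.52)/(8.26*c^2 + 0.91*c + 3.37)^2 + (7.06*c - 0.59)/(8.26*c^2 + 0.91*c + 3.37)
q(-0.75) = -0.01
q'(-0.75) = -0.82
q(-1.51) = 0.31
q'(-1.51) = -0.18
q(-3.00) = 0.41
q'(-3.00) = -0.02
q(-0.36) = -0.45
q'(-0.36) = -1.31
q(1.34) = 0.16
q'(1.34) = 0.27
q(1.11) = 0.08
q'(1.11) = 0.39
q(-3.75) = 0.42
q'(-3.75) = -0.01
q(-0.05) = -0.74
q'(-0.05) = -0.26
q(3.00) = 0.34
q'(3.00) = 0.04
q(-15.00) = 0.43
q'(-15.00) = 0.00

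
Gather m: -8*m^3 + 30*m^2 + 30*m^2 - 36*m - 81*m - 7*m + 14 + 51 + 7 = -8*m^3 + 60*m^2 - 124*m + 72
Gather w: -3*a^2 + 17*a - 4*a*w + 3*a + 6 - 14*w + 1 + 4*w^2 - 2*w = -3*a^2 + 20*a + 4*w^2 + w*(-4*a - 16) + 7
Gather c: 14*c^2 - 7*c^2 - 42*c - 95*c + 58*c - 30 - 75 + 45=7*c^2 - 79*c - 60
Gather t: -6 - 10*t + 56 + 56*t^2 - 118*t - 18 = 56*t^2 - 128*t + 32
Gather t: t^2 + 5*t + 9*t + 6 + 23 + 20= t^2 + 14*t + 49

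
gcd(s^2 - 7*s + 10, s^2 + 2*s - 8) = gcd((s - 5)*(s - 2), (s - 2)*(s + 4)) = s - 2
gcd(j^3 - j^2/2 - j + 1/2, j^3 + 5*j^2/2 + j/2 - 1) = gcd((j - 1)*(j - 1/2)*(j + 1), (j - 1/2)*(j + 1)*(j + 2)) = j^2 + j/2 - 1/2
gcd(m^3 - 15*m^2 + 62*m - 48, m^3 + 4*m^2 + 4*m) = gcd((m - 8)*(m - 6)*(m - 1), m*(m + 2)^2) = 1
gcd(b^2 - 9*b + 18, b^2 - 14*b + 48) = b - 6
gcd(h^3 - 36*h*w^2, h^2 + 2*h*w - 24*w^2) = h + 6*w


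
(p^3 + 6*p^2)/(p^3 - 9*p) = p*(p + 6)/(p^2 - 9)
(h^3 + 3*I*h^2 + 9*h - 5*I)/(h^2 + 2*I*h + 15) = (h^2 - 2*I*h - 1)/(h - 3*I)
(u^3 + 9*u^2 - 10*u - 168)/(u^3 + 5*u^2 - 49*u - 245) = (u^2 + 2*u - 24)/(u^2 - 2*u - 35)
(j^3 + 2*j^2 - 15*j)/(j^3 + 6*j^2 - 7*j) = (j^2 + 2*j - 15)/(j^2 + 6*j - 7)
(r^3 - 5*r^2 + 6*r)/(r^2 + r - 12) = r*(r - 2)/(r + 4)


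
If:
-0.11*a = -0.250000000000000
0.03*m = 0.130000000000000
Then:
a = 2.27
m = 4.33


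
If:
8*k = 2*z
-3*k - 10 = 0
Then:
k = -10/3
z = -40/3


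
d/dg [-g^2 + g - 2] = 1 - 2*g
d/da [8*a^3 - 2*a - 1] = 24*a^2 - 2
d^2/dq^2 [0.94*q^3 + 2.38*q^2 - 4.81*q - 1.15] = 5.64*q + 4.76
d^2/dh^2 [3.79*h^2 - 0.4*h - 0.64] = 7.58000000000000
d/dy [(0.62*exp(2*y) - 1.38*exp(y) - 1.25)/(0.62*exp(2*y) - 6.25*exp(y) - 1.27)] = (-3.0194*exp(2*y) - 0.0247999999999999*exp(y) - 6.0599)*exp(y)/(0.3844*exp(4*y) - 7.75*exp(3*y) + 37.4877*exp(2*y) + 15.875*exp(y) + 1.6129)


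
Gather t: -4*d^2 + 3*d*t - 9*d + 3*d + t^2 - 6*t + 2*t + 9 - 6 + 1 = -4*d^2 - 6*d + t^2 + t*(3*d - 4) + 4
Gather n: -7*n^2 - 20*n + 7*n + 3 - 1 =-7*n^2 - 13*n + 2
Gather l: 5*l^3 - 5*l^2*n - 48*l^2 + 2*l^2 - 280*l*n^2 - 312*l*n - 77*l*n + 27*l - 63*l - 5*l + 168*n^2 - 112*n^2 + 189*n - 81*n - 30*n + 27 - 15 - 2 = 5*l^3 + l^2*(-5*n - 46) + l*(-280*n^2 - 389*n - 41) + 56*n^2 + 78*n + 10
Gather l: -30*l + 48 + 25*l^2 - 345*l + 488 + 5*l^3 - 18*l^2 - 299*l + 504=5*l^3 + 7*l^2 - 674*l + 1040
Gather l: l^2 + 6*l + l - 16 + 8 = l^2 + 7*l - 8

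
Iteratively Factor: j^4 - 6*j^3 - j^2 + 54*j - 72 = (j + 3)*(j^3 - 9*j^2 + 26*j - 24) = (j - 3)*(j + 3)*(j^2 - 6*j + 8) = (j - 3)*(j - 2)*(j + 3)*(j - 4)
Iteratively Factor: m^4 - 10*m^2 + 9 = (m + 1)*(m^3 - m^2 - 9*m + 9) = (m - 3)*(m + 1)*(m^2 + 2*m - 3) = (m - 3)*(m - 1)*(m + 1)*(m + 3)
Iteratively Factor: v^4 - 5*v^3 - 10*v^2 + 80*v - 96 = (v - 4)*(v^3 - v^2 - 14*v + 24) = (v - 4)*(v + 4)*(v^2 - 5*v + 6) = (v - 4)*(v - 2)*(v + 4)*(v - 3)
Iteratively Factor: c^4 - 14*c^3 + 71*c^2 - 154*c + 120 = (c - 2)*(c^3 - 12*c^2 + 47*c - 60) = (c - 3)*(c - 2)*(c^2 - 9*c + 20) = (c - 5)*(c - 3)*(c - 2)*(c - 4)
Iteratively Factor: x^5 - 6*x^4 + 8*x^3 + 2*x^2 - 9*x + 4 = (x - 1)*(x^4 - 5*x^3 + 3*x^2 + 5*x - 4) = (x - 1)^2*(x^3 - 4*x^2 - x + 4) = (x - 4)*(x - 1)^2*(x^2 - 1) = (x - 4)*(x - 1)^2*(x + 1)*(x - 1)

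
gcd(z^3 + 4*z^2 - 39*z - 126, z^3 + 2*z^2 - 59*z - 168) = z^2 + 10*z + 21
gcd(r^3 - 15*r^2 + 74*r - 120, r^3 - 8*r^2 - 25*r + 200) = r - 5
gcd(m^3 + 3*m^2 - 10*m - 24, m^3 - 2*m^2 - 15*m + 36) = m^2 + m - 12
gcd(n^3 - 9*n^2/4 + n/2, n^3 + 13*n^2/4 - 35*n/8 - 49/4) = n - 2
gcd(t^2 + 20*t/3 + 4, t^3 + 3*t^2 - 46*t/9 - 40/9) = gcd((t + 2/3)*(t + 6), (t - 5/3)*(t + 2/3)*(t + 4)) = t + 2/3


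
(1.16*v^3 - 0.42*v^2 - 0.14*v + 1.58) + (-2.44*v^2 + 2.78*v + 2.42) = 1.16*v^3 - 2.86*v^2 + 2.64*v + 4.0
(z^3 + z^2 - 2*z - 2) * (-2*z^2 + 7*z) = -2*z^5 + 5*z^4 + 11*z^3 - 10*z^2 - 14*z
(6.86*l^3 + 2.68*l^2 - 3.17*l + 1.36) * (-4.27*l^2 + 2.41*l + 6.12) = -29.2922*l^5 + 5.089*l^4 + 61.9779*l^3 + 2.9547*l^2 - 16.1228*l + 8.3232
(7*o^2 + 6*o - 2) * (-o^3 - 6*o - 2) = -7*o^5 - 6*o^4 - 40*o^3 - 50*o^2 + 4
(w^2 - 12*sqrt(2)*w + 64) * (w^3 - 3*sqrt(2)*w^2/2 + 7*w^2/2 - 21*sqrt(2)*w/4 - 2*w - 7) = w^5 - 27*sqrt(2)*w^4/2 + 7*w^4/2 - 189*sqrt(2)*w^3/4 + 98*w^3 - 72*sqrt(2)*w^2 + 343*w^2 - 252*sqrt(2)*w - 128*w - 448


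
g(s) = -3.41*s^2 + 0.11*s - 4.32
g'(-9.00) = 61.49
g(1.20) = -9.10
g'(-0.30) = 2.16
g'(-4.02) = 27.53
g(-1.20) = -9.36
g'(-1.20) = 8.29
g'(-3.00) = 20.57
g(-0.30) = -4.66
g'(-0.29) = 2.09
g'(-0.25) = 1.82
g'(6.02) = -40.95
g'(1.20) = -8.07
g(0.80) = -6.41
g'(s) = 0.11 - 6.82*s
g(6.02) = -127.24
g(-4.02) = -59.87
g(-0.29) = -4.64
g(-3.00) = -35.34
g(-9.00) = -281.52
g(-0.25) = -4.56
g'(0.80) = -5.35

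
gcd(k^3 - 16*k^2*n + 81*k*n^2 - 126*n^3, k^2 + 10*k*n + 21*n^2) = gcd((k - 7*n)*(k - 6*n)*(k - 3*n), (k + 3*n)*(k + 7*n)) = 1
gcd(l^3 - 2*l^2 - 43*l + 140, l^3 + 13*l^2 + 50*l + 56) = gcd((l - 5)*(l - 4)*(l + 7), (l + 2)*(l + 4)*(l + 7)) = l + 7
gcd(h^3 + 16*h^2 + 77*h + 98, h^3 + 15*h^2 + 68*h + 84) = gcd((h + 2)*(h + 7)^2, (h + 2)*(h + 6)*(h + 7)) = h^2 + 9*h + 14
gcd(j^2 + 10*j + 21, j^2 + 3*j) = j + 3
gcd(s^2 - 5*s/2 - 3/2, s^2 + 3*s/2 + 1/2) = s + 1/2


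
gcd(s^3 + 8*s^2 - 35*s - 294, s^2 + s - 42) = s^2 + s - 42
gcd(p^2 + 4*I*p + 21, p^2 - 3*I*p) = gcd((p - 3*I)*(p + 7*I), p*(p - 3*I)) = p - 3*I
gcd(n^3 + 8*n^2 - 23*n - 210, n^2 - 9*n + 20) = n - 5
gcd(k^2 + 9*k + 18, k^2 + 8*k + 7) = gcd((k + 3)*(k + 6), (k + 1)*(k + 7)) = 1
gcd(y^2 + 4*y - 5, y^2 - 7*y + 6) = y - 1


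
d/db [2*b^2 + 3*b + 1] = 4*b + 3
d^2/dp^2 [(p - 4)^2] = 2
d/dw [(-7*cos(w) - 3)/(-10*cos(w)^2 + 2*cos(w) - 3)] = (70*cos(w)^2 + 60*cos(w) - 27)*sin(w)/(10*sin(w)^2 + 2*cos(w) - 13)^2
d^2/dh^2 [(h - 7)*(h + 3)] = 2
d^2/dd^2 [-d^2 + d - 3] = -2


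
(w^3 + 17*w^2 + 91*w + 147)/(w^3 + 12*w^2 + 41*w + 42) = (w + 7)/(w + 2)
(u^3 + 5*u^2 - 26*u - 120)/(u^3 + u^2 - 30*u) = (u + 4)/u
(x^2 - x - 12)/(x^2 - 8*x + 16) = (x + 3)/(x - 4)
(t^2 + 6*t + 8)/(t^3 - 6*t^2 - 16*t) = (t + 4)/(t*(t - 8))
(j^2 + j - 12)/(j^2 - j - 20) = (j - 3)/(j - 5)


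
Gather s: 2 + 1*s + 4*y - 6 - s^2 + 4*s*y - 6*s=-s^2 + s*(4*y - 5) + 4*y - 4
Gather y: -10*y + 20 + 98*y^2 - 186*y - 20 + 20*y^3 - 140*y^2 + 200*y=20*y^3 - 42*y^2 + 4*y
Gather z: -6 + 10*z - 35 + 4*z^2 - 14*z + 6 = 4*z^2 - 4*z - 35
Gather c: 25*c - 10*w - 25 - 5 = 25*c - 10*w - 30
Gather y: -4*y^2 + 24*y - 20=-4*y^2 + 24*y - 20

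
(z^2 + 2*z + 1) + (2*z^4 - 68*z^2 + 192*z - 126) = 2*z^4 - 67*z^2 + 194*z - 125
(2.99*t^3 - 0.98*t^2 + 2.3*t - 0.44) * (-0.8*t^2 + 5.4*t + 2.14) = -2.392*t^5 + 16.93*t^4 - 0.733399999999999*t^3 + 10.6748*t^2 + 2.546*t - 0.9416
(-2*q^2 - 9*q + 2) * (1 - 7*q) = 14*q^3 + 61*q^2 - 23*q + 2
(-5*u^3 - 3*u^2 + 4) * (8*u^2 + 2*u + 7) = -40*u^5 - 34*u^4 - 41*u^3 + 11*u^2 + 8*u + 28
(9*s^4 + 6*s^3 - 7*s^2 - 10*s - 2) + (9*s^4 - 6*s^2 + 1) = 18*s^4 + 6*s^3 - 13*s^2 - 10*s - 1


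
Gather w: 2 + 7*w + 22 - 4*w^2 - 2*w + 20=-4*w^2 + 5*w + 44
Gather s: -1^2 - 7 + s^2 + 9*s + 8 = s^2 + 9*s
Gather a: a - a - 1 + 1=0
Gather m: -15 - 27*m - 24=-27*m - 39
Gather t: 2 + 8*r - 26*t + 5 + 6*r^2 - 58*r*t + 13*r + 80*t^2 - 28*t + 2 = 6*r^2 + 21*r + 80*t^2 + t*(-58*r - 54) + 9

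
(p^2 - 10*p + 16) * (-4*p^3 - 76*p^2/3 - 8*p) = -4*p^5 + 44*p^4/3 + 544*p^3/3 - 976*p^2/3 - 128*p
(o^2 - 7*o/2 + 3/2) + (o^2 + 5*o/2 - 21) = 2*o^2 - o - 39/2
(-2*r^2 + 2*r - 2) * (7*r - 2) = -14*r^3 + 18*r^2 - 18*r + 4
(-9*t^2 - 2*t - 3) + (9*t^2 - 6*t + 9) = 6 - 8*t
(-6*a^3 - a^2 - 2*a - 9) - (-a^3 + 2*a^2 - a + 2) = -5*a^3 - 3*a^2 - a - 11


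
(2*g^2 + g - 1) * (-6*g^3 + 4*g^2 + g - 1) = -12*g^5 + 2*g^4 + 12*g^3 - 5*g^2 - 2*g + 1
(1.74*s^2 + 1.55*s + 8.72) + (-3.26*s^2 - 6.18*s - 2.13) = -1.52*s^2 - 4.63*s + 6.59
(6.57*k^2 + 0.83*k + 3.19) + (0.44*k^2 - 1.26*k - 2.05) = 7.01*k^2 - 0.43*k + 1.14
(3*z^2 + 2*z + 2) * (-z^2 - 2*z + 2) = -3*z^4 - 8*z^3 + 4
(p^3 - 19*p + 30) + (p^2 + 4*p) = p^3 + p^2 - 15*p + 30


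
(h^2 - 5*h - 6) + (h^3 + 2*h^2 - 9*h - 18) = h^3 + 3*h^2 - 14*h - 24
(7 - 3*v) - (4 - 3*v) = 3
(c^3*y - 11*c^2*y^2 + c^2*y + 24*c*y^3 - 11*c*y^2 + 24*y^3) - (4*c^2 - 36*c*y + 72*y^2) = c^3*y - 11*c^2*y^2 + c^2*y - 4*c^2 + 24*c*y^3 - 11*c*y^2 + 36*c*y + 24*y^3 - 72*y^2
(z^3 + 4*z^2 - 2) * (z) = z^4 + 4*z^3 - 2*z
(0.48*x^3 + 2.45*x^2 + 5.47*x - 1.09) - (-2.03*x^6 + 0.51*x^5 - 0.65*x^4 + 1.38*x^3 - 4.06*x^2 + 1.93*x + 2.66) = 2.03*x^6 - 0.51*x^5 + 0.65*x^4 - 0.9*x^3 + 6.51*x^2 + 3.54*x - 3.75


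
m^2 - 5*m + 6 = (m - 3)*(m - 2)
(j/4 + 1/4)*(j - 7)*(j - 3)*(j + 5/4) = j^4/4 - 31*j^3/16 - j^2/16 + 139*j/16 + 105/16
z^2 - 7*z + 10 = (z - 5)*(z - 2)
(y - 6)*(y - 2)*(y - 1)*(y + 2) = y^4 - 7*y^3 + 2*y^2 + 28*y - 24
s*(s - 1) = s^2 - s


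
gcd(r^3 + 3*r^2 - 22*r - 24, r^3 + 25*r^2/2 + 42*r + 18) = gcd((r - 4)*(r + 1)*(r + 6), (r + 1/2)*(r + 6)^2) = r + 6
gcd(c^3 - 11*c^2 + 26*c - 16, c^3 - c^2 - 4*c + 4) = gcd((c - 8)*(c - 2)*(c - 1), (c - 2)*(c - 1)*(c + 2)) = c^2 - 3*c + 2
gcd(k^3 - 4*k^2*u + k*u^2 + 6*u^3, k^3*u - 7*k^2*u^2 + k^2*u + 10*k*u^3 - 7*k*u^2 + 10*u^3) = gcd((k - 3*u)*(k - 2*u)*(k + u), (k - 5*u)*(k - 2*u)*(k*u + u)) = -k + 2*u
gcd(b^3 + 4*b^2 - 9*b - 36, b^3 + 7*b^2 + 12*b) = b^2 + 7*b + 12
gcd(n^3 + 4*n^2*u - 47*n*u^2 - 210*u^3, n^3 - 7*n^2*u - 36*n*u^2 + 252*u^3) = -n^2 + n*u + 42*u^2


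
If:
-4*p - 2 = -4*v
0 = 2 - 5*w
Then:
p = v - 1/2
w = 2/5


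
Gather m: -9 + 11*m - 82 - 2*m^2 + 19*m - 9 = -2*m^2 + 30*m - 100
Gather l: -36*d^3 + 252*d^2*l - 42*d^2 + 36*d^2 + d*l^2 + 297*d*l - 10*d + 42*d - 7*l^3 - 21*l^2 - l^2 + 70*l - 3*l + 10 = -36*d^3 - 6*d^2 + 32*d - 7*l^3 + l^2*(d - 22) + l*(252*d^2 + 297*d + 67) + 10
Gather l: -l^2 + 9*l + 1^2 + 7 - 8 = -l^2 + 9*l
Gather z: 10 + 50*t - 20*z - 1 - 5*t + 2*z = 45*t - 18*z + 9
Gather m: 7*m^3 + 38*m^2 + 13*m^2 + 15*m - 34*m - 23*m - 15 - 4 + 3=7*m^3 + 51*m^2 - 42*m - 16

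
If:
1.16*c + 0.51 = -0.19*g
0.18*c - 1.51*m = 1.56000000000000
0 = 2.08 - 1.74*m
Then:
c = 18.69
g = -116.82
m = 1.20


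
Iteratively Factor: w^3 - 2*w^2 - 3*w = (w - 3)*(w^2 + w) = w*(w - 3)*(w + 1)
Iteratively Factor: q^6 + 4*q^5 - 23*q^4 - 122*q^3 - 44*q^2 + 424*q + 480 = (q + 2)*(q^5 + 2*q^4 - 27*q^3 - 68*q^2 + 92*q + 240) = (q + 2)^2*(q^4 - 27*q^2 - 14*q + 120) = (q + 2)^2*(q + 3)*(q^3 - 3*q^2 - 18*q + 40) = (q + 2)^2*(q + 3)*(q + 4)*(q^2 - 7*q + 10) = (q - 2)*(q + 2)^2*(q + 3)*(q + 4)*(q - 5)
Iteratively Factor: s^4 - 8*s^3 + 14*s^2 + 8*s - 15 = (s - 1)*(s^3 - 7*s^2 + 7*s + 15) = (s - 1)*(s + 1)*(s^2 - 8*s + 15) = (s - 5)*(s - 1)*(s + 1)*(s - 3)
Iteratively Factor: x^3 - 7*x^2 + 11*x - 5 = (x - 1)*(x^2 - 6*x + 5) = (x - 5)*(x - 1)*(x - 1)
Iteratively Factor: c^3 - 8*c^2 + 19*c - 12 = (c - 1)*(c^2 - 7*c + 12) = (c - 3)*(c - 1)*(c - 4)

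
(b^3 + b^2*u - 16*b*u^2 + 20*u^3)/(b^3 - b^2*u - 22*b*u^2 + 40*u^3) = (-b + 2*u)/(-b + 4*u)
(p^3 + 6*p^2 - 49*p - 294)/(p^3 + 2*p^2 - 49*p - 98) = (p + 6)/(p + 2)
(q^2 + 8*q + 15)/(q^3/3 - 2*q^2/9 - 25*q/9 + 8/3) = 9*(q + 5)/(3*q^2 - 11*q + 8)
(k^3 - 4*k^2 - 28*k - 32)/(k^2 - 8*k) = k + 4 + 4/k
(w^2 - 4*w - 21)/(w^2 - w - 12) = (w - 7)/(w - 4)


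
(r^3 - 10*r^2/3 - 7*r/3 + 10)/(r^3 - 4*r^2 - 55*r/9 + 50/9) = 3*(r^2 - 5*r + 6)/(3*r^2 - 17*r + 10)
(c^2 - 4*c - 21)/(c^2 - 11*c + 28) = (c + 3)/(c - 4)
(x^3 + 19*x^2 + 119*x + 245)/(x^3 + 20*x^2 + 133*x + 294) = (x + 5)/(x + 6)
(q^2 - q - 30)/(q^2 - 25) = (q - 6)/(q - 5)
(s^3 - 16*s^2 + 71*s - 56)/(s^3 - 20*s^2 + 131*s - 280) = (s - 1)/(s - 5)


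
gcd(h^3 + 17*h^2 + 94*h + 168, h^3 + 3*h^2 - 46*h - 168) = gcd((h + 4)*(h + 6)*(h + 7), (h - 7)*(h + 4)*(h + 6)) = h^2 + 10*h + 24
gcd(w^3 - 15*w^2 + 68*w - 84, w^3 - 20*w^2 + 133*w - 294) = w^2 - 13*w + 42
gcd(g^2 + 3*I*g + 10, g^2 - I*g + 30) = g + 5*I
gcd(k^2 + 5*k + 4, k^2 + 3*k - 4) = k + 4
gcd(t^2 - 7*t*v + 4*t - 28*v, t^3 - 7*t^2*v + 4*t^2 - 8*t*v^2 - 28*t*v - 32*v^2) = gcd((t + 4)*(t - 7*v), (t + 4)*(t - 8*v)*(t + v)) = t + 4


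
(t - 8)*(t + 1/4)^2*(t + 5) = t^4 - 5*t^3/2 - 663*t^2/16 - 323*t/16 - 5/2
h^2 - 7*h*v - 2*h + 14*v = (h - 2)*(h - 7*v)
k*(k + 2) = k^2 + 2*k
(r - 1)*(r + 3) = r^2 + 2*r - 3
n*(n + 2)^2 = n^3 + 4*n^2 + 4*n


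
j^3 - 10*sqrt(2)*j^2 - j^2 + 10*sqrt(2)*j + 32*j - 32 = (j - 1)*(j - 8*sqrt(2))*(j - 2*sqrt(2))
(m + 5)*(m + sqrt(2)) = m^2 + sqrt(2)*m + 5*m + 5*sqrt(2)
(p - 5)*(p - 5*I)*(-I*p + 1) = -I*p^3 - 4*p^2 + 5*I*p^2 + 20*p - 5*I*p + 25*I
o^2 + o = o*(o + 1)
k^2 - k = k*(k - 1)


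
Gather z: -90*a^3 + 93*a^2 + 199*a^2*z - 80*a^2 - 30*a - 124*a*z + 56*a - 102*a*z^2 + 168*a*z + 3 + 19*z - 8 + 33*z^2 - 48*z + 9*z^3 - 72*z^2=-90*a^3 + 13*a^2 + 26*a + 9*z^3 + z^2*(-102*a - 39) + z*(199*a^2 + 44*a - 29) - 5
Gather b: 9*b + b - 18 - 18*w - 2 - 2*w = 10*b - 20*w - 20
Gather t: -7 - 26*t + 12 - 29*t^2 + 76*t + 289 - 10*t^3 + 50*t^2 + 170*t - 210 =-10*t^3 + 21*t^2 + 220*t + 84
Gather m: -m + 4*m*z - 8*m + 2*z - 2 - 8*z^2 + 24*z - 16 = m*(4*z - 9) - 8*z^2 + 26*z - 18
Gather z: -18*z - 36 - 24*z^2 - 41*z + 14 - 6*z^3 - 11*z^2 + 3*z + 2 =-6*z^3 - 35*z^2 - 56*z - 20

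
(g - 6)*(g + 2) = g^2 - 4*g - 12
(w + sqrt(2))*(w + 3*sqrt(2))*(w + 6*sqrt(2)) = w^3 + 10*sqrt(2)*w^2 + 54*w + 36*sqrt(2)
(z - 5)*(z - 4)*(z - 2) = z^3 - 11*z^2 + 38*z - 40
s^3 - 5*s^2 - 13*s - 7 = (s - 7)*(s + 1)^2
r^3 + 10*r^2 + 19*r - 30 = (r - 1)*(r + 5)*(r + 6)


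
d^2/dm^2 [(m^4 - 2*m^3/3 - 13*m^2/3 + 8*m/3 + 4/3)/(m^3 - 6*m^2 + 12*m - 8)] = 2*(47*m - 10)/(3*(m^4 - 8*m^3 + 24*m^2 - 32*m + 16))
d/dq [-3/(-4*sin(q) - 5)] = -12*cos(q)/(4*sin(q) + 5)^2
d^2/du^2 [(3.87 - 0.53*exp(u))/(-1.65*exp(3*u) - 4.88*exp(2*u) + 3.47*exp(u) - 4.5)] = (5.7717*exp(6*u) - 82.021995*exp(5*u) - 318.013948*exp(4*u) - 366.514984*exp(3*u) + 385.379046*exp(2*u) + 301.618467*exp(u) - 49.69755)*exp(u)/(4.492125*exp(9*u) + 39.8574*exp(8*u) + 89.540055*exp(7*u) - 14.674618*exp(6*u) + 29.098551*exp(5*u) + 343.184676*exp(4*u) - 398.751623*exp(3*u) + 459.01215*exp(2*u) - 210.8025*exp(u) + 91.125)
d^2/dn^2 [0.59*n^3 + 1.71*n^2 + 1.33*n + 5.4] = 3.54*n + 3.42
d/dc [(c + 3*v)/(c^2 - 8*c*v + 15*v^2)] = (c^2 - 8*c*v + 15*v^2 - 2*(c - 4*v)*(c + 3*v))/(c^2 - 8*c*v + 15*v^2)^2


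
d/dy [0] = 0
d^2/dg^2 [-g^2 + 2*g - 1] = -2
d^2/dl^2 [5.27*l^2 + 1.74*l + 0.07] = 10.5400000000000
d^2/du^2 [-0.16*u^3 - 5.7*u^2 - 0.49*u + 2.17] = -0.96*u - 11.4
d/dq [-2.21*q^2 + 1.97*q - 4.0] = 1.97 - 4.42*q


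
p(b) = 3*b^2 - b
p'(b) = 6*b - 1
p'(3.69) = 21.14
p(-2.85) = 27.22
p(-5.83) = 107.80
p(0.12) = -0.08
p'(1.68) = 9.08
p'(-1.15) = -7.90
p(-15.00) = 690.00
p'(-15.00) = -91.00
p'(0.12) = -0.28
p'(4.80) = 27.80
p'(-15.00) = -91.00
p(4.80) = 64.32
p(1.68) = 6.79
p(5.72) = 92.44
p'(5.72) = 33.32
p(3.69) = 37.16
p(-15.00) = 690.00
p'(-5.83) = -35.98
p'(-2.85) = -18.10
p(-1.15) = 5.12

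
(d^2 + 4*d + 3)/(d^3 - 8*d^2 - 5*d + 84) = (d + 1)/(d^2 - 11*d + 28)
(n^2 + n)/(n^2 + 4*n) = (n + 1)/(n + 4)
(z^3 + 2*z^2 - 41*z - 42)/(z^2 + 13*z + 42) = (z^2 - 5*z - 6)/(z + 6)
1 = 1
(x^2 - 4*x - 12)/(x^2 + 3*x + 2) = (x - 6)/(x + 1)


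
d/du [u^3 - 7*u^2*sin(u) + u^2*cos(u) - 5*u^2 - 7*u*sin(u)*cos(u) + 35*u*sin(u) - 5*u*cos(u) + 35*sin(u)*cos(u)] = -u^2*sin(u) - 7*u^2*cos(u) + 3*u^2 - 9*u*sin(u) + 37*u*cos(u) - 7*u*cos(2*u) - 10*u + 35*sin(u) - 7*sin(2*u)/2 - 5*cos(u) + 35*cos(2*u)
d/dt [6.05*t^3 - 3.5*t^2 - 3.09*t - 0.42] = 18.15*t^2 - 7.0*t - 3.09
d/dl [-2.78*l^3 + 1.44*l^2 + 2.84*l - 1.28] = -8.34*l^2 + 2.88*l + 2.84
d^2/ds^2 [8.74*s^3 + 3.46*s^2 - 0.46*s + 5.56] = 52.44*s + 6.92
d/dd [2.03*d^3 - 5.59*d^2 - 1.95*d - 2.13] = 6.09*d^2 - 11.18*d - 1.95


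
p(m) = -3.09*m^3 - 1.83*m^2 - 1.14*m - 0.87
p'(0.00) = -1.14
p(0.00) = -0.87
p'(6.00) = -356.82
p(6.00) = -741.03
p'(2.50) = -68.23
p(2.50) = -63.44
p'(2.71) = -79.14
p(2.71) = -78.90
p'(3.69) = -140.87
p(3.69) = -185.25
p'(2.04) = -47.18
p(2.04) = -37.04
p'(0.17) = -2.03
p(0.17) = -1.13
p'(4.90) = -241.65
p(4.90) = -413.93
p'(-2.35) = -43.73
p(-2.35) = 31.80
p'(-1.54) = -17.49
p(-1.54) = 7.83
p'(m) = -9.27*m^2 - 3.66*m - 1.14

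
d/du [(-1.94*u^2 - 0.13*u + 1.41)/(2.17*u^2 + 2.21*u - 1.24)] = (-4.0053*u^2 - 1.3082*u - 2.9549)/(4.7089*u^4 + 9.5914*u^3 - 0.4975*u^2 - 5.4808*u + 1.5376)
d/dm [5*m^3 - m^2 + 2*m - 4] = 15*m^2 - 2*m + 2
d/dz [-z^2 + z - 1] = 1 - 2*z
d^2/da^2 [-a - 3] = 0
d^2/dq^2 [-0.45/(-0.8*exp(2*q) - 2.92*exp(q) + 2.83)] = (-(1.44*exp(q) + 1.314)*(0.8*exp(2*q) + 2.92*exp(q) - 2.83) + 0.45*(1.6*exp(q) + 2.92)*(3.2*exp(q) + 5.84)*exp(q))*exp(q)/(0.8*exp(2*q) + 2.92*exp(q) - 2.83)^3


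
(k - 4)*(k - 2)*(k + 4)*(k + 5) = k^4 + 3*k^3 - 26*k^2 - 48*k + 160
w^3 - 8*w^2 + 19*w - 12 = (w - 4)*(w - 3)*(w - 1)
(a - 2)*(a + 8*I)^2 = a^3 - 2*a^2 + 16*I*a^2 - 64*a - 32*I*a + 128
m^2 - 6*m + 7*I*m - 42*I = (m - 6)*(m + 7*I)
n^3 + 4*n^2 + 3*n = n*(n + 1)*(n + 3)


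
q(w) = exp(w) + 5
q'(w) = exp(w)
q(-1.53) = 5.22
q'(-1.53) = 0.22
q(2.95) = 24.11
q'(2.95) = 19.11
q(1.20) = 8.32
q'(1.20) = 3.32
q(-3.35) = 5.04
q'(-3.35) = 0.04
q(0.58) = 6.79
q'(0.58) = 1.79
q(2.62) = 18.74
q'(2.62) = 13.74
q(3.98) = 58.52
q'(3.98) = 53.52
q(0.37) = 6.45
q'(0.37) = 1.45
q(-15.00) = 5.00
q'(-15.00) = 0.00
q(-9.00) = 5.00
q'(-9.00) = 0.00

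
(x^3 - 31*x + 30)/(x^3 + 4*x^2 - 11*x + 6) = (x - 5)/(x - 1)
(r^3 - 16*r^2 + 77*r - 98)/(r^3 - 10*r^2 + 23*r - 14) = (r - 7)/(r - 1)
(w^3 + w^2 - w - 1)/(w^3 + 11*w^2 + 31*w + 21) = (w^2 - 1)/(w^2 + 10*w + 21)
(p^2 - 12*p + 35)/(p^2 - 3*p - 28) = (p - 5)/(p + 4)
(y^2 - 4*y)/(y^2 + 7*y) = (y - 4)/(y + 7)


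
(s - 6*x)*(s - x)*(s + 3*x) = s^3 - 4*s^2*x - 15*s*x^2 + 18*x^3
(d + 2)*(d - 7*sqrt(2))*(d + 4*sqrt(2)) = d^3 - 3*sqrt(2)*d^2 + 2*d^2 - 56*d - 6*sqrt(2)*d - 112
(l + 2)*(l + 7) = l^2 + 9*l + 14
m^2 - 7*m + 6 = (m - 6)*(m - 1)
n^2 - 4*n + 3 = (n - 3)*(n - 1)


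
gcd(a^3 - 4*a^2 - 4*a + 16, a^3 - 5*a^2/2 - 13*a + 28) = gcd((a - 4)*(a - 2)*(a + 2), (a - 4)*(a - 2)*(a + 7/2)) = a^2 - 6*a + 8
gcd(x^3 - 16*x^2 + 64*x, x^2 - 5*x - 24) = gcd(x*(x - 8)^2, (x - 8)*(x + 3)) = x - 8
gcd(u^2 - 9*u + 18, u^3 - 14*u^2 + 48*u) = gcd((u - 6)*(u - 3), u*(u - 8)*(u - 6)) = u - 6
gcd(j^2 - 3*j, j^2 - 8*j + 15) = j - 3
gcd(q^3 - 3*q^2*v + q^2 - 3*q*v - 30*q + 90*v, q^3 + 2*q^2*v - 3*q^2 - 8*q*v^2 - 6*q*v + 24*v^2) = 1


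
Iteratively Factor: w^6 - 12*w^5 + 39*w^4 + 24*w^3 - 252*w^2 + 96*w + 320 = (w + 2)*(w^5 - 14*w^4 + 67*w^3 - 110*w^2 - 32*w + 160) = (w - 5)*(w + 2)*(w^4 - 9*w^3 + 22*w^2 - 32) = (w - 5)*(w + 1)*(w + 2)*(w^3 - 10*w^2 + 32*w - 32) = (w - 5)*(w - 4)*(w + 1)*(w + 2)*(w^2 - 6*w + 8) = (w - 5)*(w - 4)^2*(w + 1)*(w + 2)*(w - 2)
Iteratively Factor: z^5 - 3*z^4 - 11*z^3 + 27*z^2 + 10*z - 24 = (z - 4)*(z^4 + z^3 - 7*z^2 - z + 6) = (z - 4)*(z + 1)*(z^3 - 7*z + 6) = (z - 4)*(z + 1)*(z + 3)*(z^2 - 3*z + 2) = (z - 4)*(z - 2)*(z + 1)*(z + 3)*(z - 1)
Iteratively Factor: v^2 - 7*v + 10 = (v - 5)*(v - 2)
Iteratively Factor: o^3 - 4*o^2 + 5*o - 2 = (o - 2)*(o^2 - 2*o + 1) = (o - 2)*(o - 1)*(o - 1)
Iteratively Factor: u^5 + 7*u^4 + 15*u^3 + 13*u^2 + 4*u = (u)*(u^4 + 7*u^3 + 15*u^2 + 13*u + 4) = u*(u + 1)*(u^3 + 6*u^2 + 9*u + 4) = u*(u + 1)^2*(u^2 + 5*u + 4) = u*(u + 1)^3*(u + 4)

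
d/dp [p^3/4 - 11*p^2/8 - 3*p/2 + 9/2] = 3*p^2/4 - 11*p/4 - 3/2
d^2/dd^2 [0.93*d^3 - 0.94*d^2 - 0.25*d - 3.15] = 5.58*d - 1.88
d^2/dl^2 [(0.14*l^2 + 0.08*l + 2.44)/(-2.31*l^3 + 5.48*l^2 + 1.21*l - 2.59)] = (-1.494108*l^6 - 2.561328*l^5 - 152.512668*l^4 + 502.53058*l^3 - 404.903496*l^2 - 16.297992*l - 78.787316)/(12.326391*l^9 - 87.725484*l^8 + 188.740629*l^7 - 31.202207*l^6 - 295.581891*l^5 + 165.83055*l^4 + 147.758204*l^3 - 98.905107*l^2 - 24.350403*l + 17.373979)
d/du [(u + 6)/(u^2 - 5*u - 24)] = (u^2 - 5*u - (u + 6)*(2*u - 5) - 24)/(-u^2 + 5*u + 24)^2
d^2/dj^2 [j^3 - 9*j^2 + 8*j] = 6*j - 18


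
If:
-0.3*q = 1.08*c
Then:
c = -0.277777777777778*q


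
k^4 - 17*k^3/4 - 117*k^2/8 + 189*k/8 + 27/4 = (k - 6)*(k - 3/2)*(k + 1/4)*(k + 3)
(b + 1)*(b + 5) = b^2 + 6*b + 5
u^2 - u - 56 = (u - 8)*(u + 7)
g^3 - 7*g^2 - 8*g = g*(g - 8)*(g + 1)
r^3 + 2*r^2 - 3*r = r*(r - 1)*(r + 3)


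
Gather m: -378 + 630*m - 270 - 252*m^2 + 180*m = -252*m^2 + 810*m - 648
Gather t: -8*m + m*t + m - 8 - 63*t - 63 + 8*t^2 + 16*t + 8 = -7*m + 8*t^2 + t*(m - 47) - 63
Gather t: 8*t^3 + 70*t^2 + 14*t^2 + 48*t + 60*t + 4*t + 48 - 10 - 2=8*t^3 + 84*t^2 + 112*t + 36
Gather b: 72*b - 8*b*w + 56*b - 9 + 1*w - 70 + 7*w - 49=b*(128 - 8*w) + 8*w - 128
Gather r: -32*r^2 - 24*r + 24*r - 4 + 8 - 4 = -32*r^2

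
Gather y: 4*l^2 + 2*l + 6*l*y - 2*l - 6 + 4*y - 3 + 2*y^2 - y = 4*l^2 + 2*y^2 + y*(6*l + 3) - 9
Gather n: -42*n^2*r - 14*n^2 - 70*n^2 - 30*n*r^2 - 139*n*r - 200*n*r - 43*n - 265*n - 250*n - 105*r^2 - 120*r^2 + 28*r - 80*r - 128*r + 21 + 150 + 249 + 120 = n^2*(-42*r - 84) + n*(-30*r^2 - 339*r - 558) - 225*r^2 - 180*r + 540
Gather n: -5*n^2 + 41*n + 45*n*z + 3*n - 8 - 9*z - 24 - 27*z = -5*n^2 + n*(45*z + 44) - 36*z - 32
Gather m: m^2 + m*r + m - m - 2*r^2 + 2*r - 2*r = m^2 + m*r - 2*r^2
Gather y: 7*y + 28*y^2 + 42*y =28*y^2 + 49*y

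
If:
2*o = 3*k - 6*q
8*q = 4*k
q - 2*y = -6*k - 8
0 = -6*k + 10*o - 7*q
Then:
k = 0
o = 0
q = 0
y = 4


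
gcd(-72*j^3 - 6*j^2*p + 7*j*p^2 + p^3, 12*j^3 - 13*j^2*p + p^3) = -12*j^2 + j*p + p^2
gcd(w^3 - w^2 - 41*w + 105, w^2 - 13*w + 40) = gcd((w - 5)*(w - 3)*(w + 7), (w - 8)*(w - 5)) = w - 5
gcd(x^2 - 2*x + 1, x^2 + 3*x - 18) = 1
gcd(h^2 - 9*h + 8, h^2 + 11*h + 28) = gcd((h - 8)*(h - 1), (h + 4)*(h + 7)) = 1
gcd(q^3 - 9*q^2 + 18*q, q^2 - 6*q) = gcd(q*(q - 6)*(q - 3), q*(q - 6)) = q^2 - 6*q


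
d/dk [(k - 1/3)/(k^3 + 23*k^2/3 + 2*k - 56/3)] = 2*(-9*k^3 - 30*k^2 + 23*k - 81)/(9*k^6 + 138*k^5 + 565*k^4 - 60*k^3 - 2540*k^2 - 672*k + 3136)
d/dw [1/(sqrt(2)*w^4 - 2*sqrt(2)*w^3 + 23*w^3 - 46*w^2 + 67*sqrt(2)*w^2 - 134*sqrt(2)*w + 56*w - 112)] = (-4*sqrt(2)*w^3 - 69*w^2 + 6*sqrt(2)*w^2 - 134*sqrt(2)*w + 92*w - 56 + 134*sqrt(2))/(sqrt(2)*w^4 - 2*sqrt(2)*w^3 + 23*w^3 - 46*w^2 + 67*sqrt(2)*w^2 - 134*sqrt(2)*w + 56*w - 112)^2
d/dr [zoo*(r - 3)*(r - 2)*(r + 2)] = zoo*(r^2 + r + 1)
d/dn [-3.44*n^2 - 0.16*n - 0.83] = -6.88*n - 0.16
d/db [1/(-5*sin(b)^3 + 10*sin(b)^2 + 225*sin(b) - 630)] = (3*sin(b)^2 - 4*sin(b) - 45)*cos(b)/(5*(sin(b)^3 - 2*sin(b)^2 - 45*sin(b) + 126)^2)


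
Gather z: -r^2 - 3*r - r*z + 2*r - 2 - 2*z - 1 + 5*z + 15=-r^2 - r + z*(3 - r) + 12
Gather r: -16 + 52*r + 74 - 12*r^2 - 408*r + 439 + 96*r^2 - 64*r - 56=84*r^2 - 420*r + 441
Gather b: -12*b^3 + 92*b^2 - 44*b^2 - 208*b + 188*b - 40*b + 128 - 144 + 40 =-12*b^3 + 48*b^2 - 60*b + 24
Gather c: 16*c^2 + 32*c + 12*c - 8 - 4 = 16*c^2 + 44*c - 12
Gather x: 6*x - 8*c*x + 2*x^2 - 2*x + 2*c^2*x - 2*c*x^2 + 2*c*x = x^2*(2 - 2*c) + x*(2*c^2 - 6*c + 4)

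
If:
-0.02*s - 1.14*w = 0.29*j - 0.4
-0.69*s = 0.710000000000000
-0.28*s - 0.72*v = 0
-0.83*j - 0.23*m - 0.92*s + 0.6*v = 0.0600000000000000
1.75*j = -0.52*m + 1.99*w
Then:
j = -4.78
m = 22.13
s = -1.03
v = 0.40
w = 1.58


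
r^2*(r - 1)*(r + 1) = r^4 - r^2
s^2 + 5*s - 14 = (s - 2)*(s + 7)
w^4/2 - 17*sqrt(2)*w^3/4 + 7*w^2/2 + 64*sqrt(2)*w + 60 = (w/2 + sqrt(2))*(w - 6*sqrt(2))*(w - 5*sqrt(2))*(w + sqrt(2)/2)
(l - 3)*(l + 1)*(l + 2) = l^3 - 7*l - 6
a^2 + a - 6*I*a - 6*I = (a + 1)*(a - 6*I)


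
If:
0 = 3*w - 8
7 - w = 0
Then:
No Solution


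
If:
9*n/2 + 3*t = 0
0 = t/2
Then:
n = 0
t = 0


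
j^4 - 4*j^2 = j^2*(j - 2)*(j + 2)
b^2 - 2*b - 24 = (b - 6)*(b + 4)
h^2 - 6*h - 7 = (h - 7)*(h + 1)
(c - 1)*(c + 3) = c^2 + 2*c - 3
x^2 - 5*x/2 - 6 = (x - 4)*(x + 3/2)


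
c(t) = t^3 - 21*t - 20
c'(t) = 3*t^2 - 21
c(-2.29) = 16.08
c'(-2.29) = -5.27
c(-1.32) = 5.42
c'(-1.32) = -15.77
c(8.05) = 332.61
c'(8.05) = 173.41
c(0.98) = -39.64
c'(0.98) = -18.12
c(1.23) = -43.97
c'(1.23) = -16.46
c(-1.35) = 5.89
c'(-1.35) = -15.53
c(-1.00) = 0.00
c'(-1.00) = -18.00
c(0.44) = -29.15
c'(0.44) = -20.42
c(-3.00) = 16.00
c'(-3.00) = 6.00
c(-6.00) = -110.00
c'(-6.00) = 87.00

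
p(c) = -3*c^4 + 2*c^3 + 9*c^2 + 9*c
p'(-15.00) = 41589.00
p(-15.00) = -156735.00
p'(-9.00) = 9081.00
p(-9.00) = -20493.00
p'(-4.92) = 1494.82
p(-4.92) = -1822.46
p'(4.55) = -915.24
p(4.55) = -870.12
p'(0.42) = 16.73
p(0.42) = 5.42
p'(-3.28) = 437.96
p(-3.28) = -350.50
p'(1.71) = -2.68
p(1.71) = 26.06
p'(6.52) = -2944.59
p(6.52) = -4425.79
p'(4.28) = -744.88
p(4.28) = -646.50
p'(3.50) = -369.00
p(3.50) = -222.69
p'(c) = -12*c^3 + 6*c^2 + 18*c + 9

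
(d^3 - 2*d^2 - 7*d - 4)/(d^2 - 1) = (d^2 - 3*d - 4)/(d - 1)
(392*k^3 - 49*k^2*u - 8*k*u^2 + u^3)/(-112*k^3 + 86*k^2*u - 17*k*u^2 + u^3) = (7*k + u)/(-2*k + u)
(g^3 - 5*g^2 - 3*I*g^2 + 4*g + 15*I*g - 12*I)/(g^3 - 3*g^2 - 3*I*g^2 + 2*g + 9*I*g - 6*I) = (g - 4)/(g - 2)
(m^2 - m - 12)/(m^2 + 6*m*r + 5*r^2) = (m^2 - m - 12)/(m^2 + 6*m*r + 5*r^2)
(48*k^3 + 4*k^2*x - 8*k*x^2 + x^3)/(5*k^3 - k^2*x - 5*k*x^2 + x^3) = (48*k^3 + 4*k^2*x - 8*k*x^2 + x^3)/(5*k^3 - k^2*x - 5*k*x^2 + x^3)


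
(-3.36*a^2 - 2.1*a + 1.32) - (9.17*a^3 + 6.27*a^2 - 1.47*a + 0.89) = -9.17*a^3 - 9.63*a^2 - 0.63*a + 0.43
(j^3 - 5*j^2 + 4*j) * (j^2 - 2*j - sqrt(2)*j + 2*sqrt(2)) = j^5 - 7*j^4 - sqrt(2)*j^4 + 7*sqrt(2)*j^3 + 14*j^3 - 14*sqrt(2)*j^2 - 8*j^2 + 8*sqrt(2)*j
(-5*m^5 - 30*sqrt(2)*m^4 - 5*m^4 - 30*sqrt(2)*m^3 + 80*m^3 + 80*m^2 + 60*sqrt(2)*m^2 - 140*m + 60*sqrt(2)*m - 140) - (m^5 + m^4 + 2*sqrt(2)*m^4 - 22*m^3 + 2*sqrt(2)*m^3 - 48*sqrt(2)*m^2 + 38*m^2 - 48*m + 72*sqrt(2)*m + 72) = -6*m^5 - 32*sqrt(2)*m^4 - 6*m^4 - 32*sqrt(2)*m^3 + 102*m^3 + 42*m^2 + 108*sqrt(2)*m^2 - 92*m - 12*sqrt(2)*m - 212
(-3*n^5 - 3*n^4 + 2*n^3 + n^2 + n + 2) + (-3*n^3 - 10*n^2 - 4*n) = -3*n^5 - 3*n^4 - n^3 - 9*n^2 - 3*n + 2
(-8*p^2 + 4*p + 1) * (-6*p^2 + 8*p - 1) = 48*p^4 - 88*p^3 + 34*p^2 + 4*p - 1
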